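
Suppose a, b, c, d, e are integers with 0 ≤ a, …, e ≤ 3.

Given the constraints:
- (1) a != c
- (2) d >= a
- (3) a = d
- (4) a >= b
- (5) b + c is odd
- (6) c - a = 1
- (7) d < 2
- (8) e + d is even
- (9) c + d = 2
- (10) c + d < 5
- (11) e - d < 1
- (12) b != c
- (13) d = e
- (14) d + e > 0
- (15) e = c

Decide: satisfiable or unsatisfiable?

From constraints 3, 13, and 15, a = d = e = c, so a = c. But constraint 1 says a ≠ c. Contradiction.

Unsatisfiable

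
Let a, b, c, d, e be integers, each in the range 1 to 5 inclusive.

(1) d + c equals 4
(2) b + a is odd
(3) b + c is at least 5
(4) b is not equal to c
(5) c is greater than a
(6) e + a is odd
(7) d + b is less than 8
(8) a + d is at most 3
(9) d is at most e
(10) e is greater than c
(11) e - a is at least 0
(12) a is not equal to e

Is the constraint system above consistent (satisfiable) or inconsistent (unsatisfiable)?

Satisfiable

One satisfying assignment is a = 1, b = 4, c = 3, d = 1, e = 4.
For the less obvious constraints — constraint 1: d + c = 4; constraint 3: b + c = 7 — and the others hold by inspection.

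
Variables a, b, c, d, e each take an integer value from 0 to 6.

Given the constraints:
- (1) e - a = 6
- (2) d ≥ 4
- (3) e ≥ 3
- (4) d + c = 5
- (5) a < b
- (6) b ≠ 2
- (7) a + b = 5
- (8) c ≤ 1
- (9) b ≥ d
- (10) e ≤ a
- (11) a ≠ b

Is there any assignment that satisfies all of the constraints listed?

Unsatisfiable

From constraints 3 and 10: a ≥ e ≥ 3. From constraints 2 and 9: b ≥ d ≥ 4. Hence a + b ≥ 7. But constraint 7 requires a + b = 5, and 5 < 7. Contradiction.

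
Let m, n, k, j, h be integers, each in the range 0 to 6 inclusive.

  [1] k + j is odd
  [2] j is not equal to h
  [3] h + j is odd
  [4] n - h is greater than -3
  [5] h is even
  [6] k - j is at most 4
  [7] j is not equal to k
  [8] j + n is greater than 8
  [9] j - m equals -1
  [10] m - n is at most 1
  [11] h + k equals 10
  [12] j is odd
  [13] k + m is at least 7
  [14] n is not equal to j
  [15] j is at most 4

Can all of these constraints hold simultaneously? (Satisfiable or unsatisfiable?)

Satisfiable

One satisfying assignment is m = 4, n = 6, k = 4, j = 3, h = 6.
For the less obvious constraints — constraint 4: n - h = 0; constraint 6: k - j = 1; constraint 8: j + n = 9 — and the others hold by inspection.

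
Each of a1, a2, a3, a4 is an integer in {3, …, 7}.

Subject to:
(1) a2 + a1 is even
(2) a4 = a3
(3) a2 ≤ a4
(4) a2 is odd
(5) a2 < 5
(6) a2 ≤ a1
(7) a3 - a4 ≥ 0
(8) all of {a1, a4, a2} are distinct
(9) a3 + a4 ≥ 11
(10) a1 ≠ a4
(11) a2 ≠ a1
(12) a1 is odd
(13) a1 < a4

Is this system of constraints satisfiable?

Satisfiable

Setting (a1, a2, a3, a4) = (5, 3, 7, 7) satisfies everything: constraint 7: a3 - a4 = 0; constraint 8: values 5, 7, 3 are distinct; constraint 9: a3 + a4 = 14, and the others follow.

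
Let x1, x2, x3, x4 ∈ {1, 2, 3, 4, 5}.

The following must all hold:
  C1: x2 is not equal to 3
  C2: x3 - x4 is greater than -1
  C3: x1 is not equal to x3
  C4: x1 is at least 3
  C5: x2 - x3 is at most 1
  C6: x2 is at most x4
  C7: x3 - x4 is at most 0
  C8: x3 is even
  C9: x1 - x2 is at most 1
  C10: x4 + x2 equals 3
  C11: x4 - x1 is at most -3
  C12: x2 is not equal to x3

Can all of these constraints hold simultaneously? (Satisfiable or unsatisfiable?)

Constraints 5, 7, 9, and 11 give x3 − x2 ≥ -1, x2 − x1 ≥ -1, x1 − x4 ≥ 3, x4 − x3 ≥ 0.
Adding all 4 inequalities: the left sides telescope to 0, and the right sides sum to (-1) + (-1) + 3 + 0 = 1. So 0 ≥ 1, which is false.

Unsatisfiable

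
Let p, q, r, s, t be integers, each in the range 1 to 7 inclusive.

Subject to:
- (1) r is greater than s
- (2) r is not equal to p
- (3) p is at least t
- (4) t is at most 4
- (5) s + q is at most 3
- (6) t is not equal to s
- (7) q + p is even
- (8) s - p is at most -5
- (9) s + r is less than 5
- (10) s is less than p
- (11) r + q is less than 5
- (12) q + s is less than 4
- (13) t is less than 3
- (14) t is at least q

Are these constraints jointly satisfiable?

Try p = 7, q = 1, r = 2, s = 1, t = 2.
Check constraint 5: s + q = 2; constraint 8: s - p = -6. The remaining constraints are straightforward to verify.

Satisfiable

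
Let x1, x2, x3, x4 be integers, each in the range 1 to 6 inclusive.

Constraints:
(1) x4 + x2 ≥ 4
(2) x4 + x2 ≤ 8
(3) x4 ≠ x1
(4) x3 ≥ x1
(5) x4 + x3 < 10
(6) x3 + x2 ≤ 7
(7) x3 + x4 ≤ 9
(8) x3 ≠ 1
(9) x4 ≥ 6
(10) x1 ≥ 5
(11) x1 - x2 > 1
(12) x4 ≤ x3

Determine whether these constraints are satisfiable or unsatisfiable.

Unsatisfiable

From constraints 4 and 10: x3 ≥ x1 ≥ 5. From constraint 9: x4 ≥ 6. Hence x3 + x4 ≥ 11. But constraint 7 requires x3 + x4 ≤ 9, and 9 < 11. Contradiction.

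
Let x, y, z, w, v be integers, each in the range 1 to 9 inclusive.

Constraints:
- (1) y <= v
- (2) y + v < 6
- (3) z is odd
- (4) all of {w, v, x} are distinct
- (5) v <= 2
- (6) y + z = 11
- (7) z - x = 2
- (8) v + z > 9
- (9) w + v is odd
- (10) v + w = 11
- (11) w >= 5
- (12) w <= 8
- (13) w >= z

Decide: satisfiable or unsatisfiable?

Unsatisfiable

From constraints 1 and 5: y ≤ v ≤ 2. From constraints 12 and 13: z ≤ w ≤ 8. Hence y + z ≤ 10. But constraint 6 requires y + z = 11, and 11 > 10. Contradiction.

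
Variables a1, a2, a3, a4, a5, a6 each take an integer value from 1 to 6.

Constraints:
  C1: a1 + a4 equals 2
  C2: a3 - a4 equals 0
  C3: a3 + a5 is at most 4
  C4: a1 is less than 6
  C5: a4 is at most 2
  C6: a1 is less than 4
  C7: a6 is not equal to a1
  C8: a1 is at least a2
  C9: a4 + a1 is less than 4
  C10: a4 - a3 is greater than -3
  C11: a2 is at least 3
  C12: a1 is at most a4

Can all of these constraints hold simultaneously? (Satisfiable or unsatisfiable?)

From constraints 8 and 11: a1 ≥ a2 and a2 ≥ 3, so a1 ≥ 3. From constraints 5 and 12: a1 ≤ a4 and a4 ≤ 2, so a1 ≤ 2. But 2 < 3, so no value of a1 works.

Unsatisfiable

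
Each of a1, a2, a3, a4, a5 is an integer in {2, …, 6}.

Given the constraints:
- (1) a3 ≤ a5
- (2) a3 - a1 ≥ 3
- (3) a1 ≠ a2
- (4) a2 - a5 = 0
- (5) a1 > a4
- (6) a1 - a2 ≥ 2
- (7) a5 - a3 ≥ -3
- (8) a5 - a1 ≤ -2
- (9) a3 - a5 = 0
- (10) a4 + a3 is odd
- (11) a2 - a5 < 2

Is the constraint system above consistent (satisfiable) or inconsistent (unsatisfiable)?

Unsatisfiable

Constraints 2, 7, and 8 give a5 − a3 ≥ -3, a3 − a1 ≥ 3, a1 − a5 ≥ 2.
Adding all 3 inequalities: the left sides telescope to 0, and the right sides sum to (-3) + 3 + 2 = 2. So 0 ≥ 2, which is false.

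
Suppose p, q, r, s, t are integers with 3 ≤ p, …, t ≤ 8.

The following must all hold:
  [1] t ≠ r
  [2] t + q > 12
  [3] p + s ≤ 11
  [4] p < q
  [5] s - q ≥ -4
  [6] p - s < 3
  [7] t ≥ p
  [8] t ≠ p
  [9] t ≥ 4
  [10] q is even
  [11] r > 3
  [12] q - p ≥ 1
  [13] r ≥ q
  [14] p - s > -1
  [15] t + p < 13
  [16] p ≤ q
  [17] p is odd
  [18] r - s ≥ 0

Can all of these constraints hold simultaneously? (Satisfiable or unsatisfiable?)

Take p = 5, q = 8, r = 8, s = 5, t = 6. Then constraint 2: t + q = 14; constraint 3: p + s = 10; constraint 5: s - q = -3, and every other listed constraint is also met.

Satisfiable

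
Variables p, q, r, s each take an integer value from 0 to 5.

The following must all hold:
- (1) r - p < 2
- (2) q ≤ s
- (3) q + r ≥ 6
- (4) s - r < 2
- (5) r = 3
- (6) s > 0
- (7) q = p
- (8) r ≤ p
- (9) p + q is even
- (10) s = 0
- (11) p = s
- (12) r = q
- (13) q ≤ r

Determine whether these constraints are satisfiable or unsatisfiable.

Constraint 5 fixes r = 3 and constraint 10 fixes s = 0. Constraints 7, 11, and 12 give r = q = p = s, so r = s. But 3 ≠ 0 — contradiction.

Unsatisfiable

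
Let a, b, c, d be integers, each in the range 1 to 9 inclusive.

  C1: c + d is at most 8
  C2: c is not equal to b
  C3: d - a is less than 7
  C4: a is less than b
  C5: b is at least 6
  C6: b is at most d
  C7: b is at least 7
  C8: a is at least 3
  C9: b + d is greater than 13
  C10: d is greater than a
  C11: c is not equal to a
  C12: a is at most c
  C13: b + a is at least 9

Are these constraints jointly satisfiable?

Unsatisfiable

From constraints 8 and 12: c ≥ a ≥ 3. From constraints 6 and 7: d ≥ b ≥ 7. Hence c + d ≥ 10. But constraint 1 requires c + d ≤ 8, and 8 < 10. Contradiction.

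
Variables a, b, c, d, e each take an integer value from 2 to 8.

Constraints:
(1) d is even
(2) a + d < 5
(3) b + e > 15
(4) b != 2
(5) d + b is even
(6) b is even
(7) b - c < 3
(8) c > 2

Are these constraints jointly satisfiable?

Satisfiable

Setting (a, b, c, d, e) = (2, 8, 7, 2, 8) satisfies everything: constraint 2: a + d = 4; constraint 3: b + e = 16; constraint 7: b - c = 1, and the others follow.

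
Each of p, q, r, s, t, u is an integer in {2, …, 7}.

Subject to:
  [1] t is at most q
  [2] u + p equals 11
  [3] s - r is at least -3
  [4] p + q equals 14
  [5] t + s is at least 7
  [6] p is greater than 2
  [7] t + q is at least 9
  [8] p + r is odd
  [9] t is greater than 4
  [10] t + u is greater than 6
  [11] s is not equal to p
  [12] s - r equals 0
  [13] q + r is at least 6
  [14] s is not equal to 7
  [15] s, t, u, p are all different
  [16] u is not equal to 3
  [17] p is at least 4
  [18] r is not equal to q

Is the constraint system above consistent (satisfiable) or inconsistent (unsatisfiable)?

Satisfiable

The assignment p = 7, q = 7, r = 2, s = 2, t = 5, u = 4 works:
  constraint 2 holds since u + p = 11.
  constraint 3 holds since s - r = 0.
The rest check out directly.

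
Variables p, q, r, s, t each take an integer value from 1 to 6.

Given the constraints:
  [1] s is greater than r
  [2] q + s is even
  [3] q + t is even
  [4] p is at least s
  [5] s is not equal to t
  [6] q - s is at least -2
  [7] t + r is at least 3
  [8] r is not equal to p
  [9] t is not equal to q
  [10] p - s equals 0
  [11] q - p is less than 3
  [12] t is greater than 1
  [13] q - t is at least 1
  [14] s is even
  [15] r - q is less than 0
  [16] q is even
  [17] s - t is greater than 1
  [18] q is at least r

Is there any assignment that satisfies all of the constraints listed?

Satisfiable

One satisfying assignment is p = 6, q = 6, r = 3, s = 6, t = 2.
For the less obvious constraints — constraint 6: q - s = 0; constraint 7: t + r = 5; constraint 10: p - s = 0 — and the others hold by inspection.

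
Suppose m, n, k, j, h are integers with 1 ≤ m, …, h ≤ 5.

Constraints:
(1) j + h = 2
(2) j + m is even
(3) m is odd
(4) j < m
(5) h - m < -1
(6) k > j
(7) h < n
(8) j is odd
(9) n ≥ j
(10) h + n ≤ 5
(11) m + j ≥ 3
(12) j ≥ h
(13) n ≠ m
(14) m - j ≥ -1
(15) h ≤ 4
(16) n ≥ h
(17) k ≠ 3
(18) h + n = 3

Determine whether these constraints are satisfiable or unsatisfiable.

Satisfiable

One satisfying assignment is m = 3, n = 2, k = 2, j = 1, h = 1.
For the less obvious constraints — constraint 1: j + h = 2; constraint 5: h - m = -2 — and the others hold by inspection.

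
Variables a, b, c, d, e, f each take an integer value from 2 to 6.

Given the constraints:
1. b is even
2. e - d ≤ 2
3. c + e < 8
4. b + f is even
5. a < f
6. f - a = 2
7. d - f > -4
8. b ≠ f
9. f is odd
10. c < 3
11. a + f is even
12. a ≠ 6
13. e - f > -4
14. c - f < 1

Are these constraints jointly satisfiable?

Unsatisfiable

Constraint 1 makes b even and constraint 9 makes f odd, so b + f must be odd. Constraint 4 says b + f is even — contradiction.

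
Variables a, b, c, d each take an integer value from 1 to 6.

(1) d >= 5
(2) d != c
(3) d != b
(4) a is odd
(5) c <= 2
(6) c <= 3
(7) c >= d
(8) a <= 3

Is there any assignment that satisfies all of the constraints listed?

Unsatisfiable

From constraint 1: d ≥ 5. From constraints 6 and 7: d ≤ c and c ≤ 3, so d ≤ 3. But 3 < 5, so no value of d works.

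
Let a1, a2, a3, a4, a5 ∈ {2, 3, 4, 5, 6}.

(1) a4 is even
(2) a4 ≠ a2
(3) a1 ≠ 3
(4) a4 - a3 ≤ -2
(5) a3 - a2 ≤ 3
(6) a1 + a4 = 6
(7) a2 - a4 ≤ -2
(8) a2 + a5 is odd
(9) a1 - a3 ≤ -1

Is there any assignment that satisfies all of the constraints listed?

Constraints 4, 5, and 7 give a2 − a3 ≥ -3, a3 − a4 ≥ 2, a4 − a2 ≥ 2.
Adding all 3 inequalities: the left sides telescope to 0, and the right sides sum to (-3) + 2 + 2 = 1. So 0 ≥ 1, which is false.

Unsatisfiable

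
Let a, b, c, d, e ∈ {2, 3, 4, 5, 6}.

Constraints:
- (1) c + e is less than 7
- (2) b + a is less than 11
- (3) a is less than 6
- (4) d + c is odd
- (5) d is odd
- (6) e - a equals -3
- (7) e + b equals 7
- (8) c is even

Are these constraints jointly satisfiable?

Satisfiable

Setting (a, b, c, d, e) = (5, 5, 4, 5, 2) satisfies everything: constraint 1: c + e = 6; constraint 2: b + a = 10; constraint 6: e - a = -3, and the others follow.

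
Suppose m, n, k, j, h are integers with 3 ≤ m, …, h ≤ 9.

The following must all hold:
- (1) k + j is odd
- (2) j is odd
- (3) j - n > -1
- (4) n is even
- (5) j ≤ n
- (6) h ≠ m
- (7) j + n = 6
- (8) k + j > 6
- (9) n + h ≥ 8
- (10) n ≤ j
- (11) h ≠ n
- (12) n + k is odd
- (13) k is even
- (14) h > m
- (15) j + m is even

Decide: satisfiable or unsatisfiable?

Unsatisfiable

Constraint 4 makes n even and constraint 13 makes k even, so n + k must be even. Constraint 12 says n + k is odd — contradiction.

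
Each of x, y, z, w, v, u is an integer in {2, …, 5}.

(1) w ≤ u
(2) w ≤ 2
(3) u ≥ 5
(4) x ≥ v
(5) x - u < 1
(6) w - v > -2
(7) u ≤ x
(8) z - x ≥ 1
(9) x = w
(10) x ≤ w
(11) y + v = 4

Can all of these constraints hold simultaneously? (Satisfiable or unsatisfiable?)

Unsatisfiable

From constraints 3 and 7: x ≥ u and u ≥ 5, so x ≥ 5. From constraints 2 and 10: x ≤ w and w ≤ 2, so x ≤ 2. But 2 < 5, so no value of x works.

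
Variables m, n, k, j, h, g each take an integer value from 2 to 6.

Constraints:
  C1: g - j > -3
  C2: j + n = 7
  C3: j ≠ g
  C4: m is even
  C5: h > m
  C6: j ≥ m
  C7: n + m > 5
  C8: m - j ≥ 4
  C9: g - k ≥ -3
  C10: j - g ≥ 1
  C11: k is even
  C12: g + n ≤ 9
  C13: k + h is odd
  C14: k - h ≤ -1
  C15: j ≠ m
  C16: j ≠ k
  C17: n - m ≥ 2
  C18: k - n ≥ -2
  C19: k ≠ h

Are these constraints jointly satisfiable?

Unsatisfiable

Constraints 8, 9, 10, 17, and 18 give j − g ≥ 1, g − k ≥ -3, k − n ≥ -2, n − m ≥ 2, m − j ≥ 4.
Adding all 5 inequalities: the left sides telescope to 0, and the right sides sum to 1 + (-3) + (-2) + 2 + 4 = 2. So 0 ≥ 2, which is false.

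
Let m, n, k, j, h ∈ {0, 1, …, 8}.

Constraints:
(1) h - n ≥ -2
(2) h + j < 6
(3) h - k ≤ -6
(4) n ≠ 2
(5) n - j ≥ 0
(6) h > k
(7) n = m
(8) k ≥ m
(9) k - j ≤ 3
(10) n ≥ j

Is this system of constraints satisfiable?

Constraints 1, 3, 5, and 9 give j − k ≥ -3, k − h ≥ 6, h − n ≥ -2, n − j ≥ 0.
Adding all 4 inequalities: the left sides telescope to 0, and the right sides sum to (-3) + 6 + (-2) + 0 = 1. So 0 ≥ 1, which is false.

Unsatisfiable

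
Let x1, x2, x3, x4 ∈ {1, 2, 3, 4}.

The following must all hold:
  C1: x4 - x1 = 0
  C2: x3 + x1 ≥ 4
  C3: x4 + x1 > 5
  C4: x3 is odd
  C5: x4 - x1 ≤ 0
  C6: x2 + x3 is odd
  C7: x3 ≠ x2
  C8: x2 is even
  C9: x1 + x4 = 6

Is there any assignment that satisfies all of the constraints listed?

Satisfiable

Setting (x1, x2, x3, x4) = (3, 4, 3, 3) satisfies everything: constraint 1: x4 - x1 = 0; constraint 2: x3 + x1 = 6; constraint 3: x4 + x1 = 6, and the others follow.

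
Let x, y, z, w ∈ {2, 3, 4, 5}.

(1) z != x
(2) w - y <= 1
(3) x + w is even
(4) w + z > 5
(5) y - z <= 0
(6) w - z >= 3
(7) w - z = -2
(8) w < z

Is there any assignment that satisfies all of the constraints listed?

Constraints 2, 5, and 6 give z − y ≥ 0, y − w ≥ -1, w − z ≥ 3.
Adding all 3 inequalities: the left sides telescope to 0, and the right sides sum to 0 + (-1) + 3 = 2. So 0 ≥ 2, which is false.

Unsatisfiable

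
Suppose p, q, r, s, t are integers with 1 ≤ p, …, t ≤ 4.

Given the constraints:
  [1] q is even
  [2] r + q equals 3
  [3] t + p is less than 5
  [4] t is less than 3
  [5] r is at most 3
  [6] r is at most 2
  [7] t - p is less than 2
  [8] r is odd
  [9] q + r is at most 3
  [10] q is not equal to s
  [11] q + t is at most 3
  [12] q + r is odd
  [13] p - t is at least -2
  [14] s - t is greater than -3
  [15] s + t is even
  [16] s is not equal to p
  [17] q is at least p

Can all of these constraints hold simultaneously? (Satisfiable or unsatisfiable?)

Satisfiable

Setting (p, q, r, s, t) = (2, 2, 1, 1, 1) satisfies everything: constraint 2: r + q = 3; constraint 3: t + p = 3, and the others follow.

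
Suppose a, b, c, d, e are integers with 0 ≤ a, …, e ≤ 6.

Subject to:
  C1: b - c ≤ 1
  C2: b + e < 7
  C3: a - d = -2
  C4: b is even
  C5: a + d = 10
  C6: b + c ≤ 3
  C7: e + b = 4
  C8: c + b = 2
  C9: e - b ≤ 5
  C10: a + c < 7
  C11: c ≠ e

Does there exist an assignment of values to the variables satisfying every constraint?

The assignment a = 4, b = 0, c = 2, d = 6, e = 4 works:
  constraint 1 holds since b - c = -2.
  constraint 2 holds since b + e = 4.
  constraint 3 holds since a - d = -2.
The rest check out directly.

Satisfiable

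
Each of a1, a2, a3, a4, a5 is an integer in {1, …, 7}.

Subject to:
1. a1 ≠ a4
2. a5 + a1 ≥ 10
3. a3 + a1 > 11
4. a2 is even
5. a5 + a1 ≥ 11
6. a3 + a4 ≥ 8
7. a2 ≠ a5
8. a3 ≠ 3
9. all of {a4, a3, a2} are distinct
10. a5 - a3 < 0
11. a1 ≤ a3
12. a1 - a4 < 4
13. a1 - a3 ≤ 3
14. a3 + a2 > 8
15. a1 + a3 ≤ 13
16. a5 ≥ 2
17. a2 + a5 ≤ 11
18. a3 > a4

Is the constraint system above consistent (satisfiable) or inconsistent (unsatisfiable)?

One satisfying assignment is a1 = 6, a2 = 4, a3 = 6, a4 = 5, a5 = 5.
For the less obvious constraints — constraint 2: a5 + a1 = 11; constraint 3: a3 + a1 = 12 — and the others hold by inspection.

Satisfiable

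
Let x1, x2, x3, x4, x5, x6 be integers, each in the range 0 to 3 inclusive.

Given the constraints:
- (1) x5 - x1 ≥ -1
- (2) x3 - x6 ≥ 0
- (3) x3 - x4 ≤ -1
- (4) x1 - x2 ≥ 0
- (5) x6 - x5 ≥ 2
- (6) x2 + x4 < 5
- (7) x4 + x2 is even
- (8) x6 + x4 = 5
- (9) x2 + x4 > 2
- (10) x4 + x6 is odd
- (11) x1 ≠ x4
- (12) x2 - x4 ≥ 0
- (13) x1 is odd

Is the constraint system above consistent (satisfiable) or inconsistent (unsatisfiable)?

Unsatisfiable

Constraints 1, 2, 3, 4, 5, and 12 give x4 − x3 ≥ 1, x3 − x6 ≥ 0, x6 − x5 ≥ 2, x5 − x1 ≥ -1, x1 − x2 ≥ 0, x2 − x4 ≥ 0.
Adding all 6 inequalities: the left sides telescope to 0, and the right sides sum to 1 + 0 + 2 + (-1) + 0 + 0 = 2. So 0 ≥ 2, which is false.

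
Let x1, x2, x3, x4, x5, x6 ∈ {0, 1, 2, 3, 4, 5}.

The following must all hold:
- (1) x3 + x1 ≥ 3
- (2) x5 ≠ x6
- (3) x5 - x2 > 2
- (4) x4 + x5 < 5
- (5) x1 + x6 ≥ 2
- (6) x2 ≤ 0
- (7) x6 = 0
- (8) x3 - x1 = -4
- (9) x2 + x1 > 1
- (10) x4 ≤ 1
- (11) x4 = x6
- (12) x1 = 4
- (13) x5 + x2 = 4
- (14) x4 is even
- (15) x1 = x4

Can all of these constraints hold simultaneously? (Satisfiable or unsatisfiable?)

Unsatisfiable

Constraint 12 fixes x1 = 4 and constraint 7 fixes x6 = 0. Constraints 11 and 15 give x1 = x4 = x6, so x1 = x6. But 4 ≠ 0 — contradiction.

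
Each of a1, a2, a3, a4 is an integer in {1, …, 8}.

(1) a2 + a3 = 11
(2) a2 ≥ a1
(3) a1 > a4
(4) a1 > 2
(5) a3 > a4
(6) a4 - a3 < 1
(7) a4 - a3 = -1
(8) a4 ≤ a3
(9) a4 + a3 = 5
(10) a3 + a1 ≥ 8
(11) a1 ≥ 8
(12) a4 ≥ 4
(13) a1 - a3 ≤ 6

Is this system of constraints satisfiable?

Unsatisfiable

From constraints 2 and 11: a2 ≥ a1 ≥ 8. From constraints 8 and 12: a3 ≥ a4 ≥ 4. Hence a2 + a3 ≥ 12. But constraint 1 requires a2 + a3 = 11, and 11 < 12. Contradiction.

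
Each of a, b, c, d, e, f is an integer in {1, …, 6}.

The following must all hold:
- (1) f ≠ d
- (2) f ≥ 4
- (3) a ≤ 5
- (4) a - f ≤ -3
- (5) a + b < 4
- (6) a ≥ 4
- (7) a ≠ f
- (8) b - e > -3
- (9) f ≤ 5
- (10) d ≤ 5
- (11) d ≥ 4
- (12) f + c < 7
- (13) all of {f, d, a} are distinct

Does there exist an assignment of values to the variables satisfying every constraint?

Constraints 2, 3, 6, 9, 10, and 11 confine each of f, d, a to the 2 values {4, 5}.
Constraint 13 requires all 3 of them to be distinct, but only 2 values are available — impossible by the pigeonhole principle.

Unsatisfiable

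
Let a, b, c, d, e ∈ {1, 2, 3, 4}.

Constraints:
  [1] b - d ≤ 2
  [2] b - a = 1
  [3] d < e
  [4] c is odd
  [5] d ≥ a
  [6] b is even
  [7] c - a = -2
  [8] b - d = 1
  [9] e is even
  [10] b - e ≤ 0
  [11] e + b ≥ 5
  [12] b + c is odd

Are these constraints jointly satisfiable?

Satisfiable

One satisfying assignment is a = 3, b = 4, c = 1, d = 3, e = 4.
For the less obvious constraints — constraint 1: b - d = 1; constraint 2: b - a = 1 — and the others hold by inspection.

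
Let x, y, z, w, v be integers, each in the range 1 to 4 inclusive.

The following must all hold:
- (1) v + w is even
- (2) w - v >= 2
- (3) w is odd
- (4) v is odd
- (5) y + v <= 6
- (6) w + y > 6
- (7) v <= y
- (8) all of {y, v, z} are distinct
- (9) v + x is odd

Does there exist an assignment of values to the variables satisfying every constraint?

Setting (x, y, z, w, v) = (4, 4, 2, 3, 1) satisfies everything: constraint 2: w - v = 2; constraint 5: y + v = 5; constraint 6: w + y = 7, and the others follow.

Satisfiable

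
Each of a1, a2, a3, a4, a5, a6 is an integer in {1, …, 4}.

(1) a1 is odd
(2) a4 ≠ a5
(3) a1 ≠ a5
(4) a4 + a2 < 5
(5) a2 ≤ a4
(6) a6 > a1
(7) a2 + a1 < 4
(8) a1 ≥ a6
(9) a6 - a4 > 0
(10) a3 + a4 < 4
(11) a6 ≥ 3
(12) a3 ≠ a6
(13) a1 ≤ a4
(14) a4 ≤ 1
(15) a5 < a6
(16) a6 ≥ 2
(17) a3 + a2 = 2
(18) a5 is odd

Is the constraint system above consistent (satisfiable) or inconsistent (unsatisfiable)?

From constraints 8 and 11: a1 ≥ a6 and a6 ≥ 3, so a1 ≥ 3. From constraints 13 and 14: a1 ≤ a4 and a4 ≤ 1, so a1 ≤ 1. But 1 < 3, so no value of a1 works.

Unsatisfiable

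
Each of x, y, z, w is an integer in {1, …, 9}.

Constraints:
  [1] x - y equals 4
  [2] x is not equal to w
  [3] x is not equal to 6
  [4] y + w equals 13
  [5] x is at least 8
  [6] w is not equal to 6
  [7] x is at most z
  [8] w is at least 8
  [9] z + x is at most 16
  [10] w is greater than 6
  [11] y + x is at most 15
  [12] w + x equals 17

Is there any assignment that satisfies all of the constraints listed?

Satisfiable

Try x = 8, y = 4, z = 8, w = 9.
Check constraint 1: x - y = 4; constraint 4: y + w = 13. The remaining constraints are straightforward to verify.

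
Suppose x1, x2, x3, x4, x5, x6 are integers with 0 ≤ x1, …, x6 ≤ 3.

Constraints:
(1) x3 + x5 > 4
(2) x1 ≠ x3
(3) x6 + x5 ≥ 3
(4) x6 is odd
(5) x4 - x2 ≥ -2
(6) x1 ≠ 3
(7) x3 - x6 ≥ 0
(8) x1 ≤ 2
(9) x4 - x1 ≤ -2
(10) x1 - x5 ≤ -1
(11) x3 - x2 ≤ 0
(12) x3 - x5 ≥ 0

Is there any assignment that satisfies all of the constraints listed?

Unsatisfiable

Constraints 5, 9, 10, 11, and 12 give x1 − x4 ≥ 2, x4 − x2 ≥ -2, x2 − x3 ≥ 0, x3 − x5 ≥ 0, x5 − x1 ≥ 1.
Adding all 5 inequalities: the left sides telescope to 0, and the right sides sum to 2 + (-2) + 0 + 0 + 1 = 1. So 0 ≥ 1, which is false.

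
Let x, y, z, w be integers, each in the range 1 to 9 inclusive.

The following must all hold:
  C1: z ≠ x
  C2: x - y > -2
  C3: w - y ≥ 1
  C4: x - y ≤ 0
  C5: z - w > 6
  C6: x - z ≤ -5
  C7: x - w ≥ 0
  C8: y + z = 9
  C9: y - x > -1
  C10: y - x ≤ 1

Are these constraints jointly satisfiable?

Constraints 3, 4, and 7 give y − x ≥ 0, x − w ≥ 0, w − y ≥ 1.
Adding all 3 inequalities: the left sides telescope to 0, and the right sides sum to 0 + 0 + 1 = 1. So 0 ≥ 1, which is false.

Unsatisfiable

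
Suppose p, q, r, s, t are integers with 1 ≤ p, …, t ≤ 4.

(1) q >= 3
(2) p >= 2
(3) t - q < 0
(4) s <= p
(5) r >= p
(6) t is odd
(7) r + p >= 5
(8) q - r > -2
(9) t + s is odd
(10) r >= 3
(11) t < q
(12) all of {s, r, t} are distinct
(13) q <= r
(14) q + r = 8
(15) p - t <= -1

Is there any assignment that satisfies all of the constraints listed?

Satisfiable

Try p = 2, q = 4, r = 4, s = 2, t = 3.
Check constraint 3: t - q = -1; constraint 7: r + p = 6. The remaining constraints are straightforward to verify.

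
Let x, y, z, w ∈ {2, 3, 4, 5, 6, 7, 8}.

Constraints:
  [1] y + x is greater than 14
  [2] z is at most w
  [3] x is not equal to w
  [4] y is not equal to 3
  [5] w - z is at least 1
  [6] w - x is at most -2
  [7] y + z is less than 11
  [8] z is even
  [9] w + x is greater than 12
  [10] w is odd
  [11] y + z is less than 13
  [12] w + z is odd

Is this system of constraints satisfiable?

Setting (x, y, z, w) = (8, 8, 2, 5) satisfies everything: constraint 1: y + x = 16; constraint 5: w - z = 3; constraint 6: w - x = -3, and the others follow.

Satisfiable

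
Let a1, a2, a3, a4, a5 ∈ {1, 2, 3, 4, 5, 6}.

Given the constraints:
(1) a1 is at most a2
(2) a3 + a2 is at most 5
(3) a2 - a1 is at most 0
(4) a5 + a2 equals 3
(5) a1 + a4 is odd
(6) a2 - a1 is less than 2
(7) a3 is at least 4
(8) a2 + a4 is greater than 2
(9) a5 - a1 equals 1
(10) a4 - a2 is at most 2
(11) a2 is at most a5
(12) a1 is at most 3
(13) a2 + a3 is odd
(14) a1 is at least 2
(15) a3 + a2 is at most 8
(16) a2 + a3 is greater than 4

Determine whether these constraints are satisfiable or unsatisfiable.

From constraint 7: a3 ≥ 4. From constraints 1 and 14: a2 ≥ a1 ≥ 2. Hence a3 + a2 ≥ 6. But constraint 2 requires a3 + a2 ≤ 5, and 5 < 6. Contradiction.

Unsatisfiable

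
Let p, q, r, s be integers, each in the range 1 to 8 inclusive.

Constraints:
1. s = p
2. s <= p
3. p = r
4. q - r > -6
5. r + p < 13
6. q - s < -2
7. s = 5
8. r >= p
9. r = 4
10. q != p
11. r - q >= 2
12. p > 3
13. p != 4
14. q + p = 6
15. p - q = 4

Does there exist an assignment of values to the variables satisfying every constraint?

Constraint 7 fixes s = 5 and constraint 9 fixes r = 4. Constraints 1 and 3 give s = p = r, so s = r. But 5 ≠ 4 — contradiction.

Unsatisfiable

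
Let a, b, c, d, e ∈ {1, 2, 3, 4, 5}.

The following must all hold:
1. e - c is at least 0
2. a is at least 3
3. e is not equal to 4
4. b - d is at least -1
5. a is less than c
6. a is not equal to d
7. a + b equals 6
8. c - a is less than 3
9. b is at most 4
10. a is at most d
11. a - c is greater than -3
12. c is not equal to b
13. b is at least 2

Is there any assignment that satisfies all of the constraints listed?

Try a = 3, b = 3, c = 4, d = 4, e = 5.
Check constraint 1: e - c = 1; constraint 4: b - d = -1; constraint 7: a + b = 6. The remaining constraints are straightforward to verify.

Satisfiable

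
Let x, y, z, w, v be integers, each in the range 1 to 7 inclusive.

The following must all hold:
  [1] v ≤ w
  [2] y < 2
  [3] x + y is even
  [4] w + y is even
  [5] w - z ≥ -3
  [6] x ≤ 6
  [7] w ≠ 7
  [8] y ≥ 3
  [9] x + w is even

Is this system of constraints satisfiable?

Unsatisfiable

From constraint 8: y ≥ 3. From constraint 2: y ≤ 1. But 1 < 3, so no value of y works.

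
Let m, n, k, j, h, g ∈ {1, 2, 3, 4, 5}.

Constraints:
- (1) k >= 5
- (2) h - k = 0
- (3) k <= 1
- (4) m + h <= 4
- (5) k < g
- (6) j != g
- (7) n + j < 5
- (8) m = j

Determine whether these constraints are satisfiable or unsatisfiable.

From constraint 1: k ≥ 5. From constraint 3: k ≤ 1. But 1 < 5, so no value of k works.

Unsatisfiable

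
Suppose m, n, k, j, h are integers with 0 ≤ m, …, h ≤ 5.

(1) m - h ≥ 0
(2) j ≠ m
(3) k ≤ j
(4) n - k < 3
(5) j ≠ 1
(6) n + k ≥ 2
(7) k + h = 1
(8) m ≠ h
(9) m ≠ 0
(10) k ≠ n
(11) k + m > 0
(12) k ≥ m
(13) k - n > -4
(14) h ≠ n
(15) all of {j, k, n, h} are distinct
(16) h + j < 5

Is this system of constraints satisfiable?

Satisfiable

Take m = 1, n = 2, k = 1, j = 3, h = 0. Then constraint 1: m - h = 1; constraint 4: n - k = 1, and every other listed constraint is also met.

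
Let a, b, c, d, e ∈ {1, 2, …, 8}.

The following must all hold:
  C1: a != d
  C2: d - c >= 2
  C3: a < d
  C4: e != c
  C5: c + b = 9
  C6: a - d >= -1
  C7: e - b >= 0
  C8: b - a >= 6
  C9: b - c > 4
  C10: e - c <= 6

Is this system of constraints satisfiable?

Unsatisfiable

Constraints 2, 6, 7, 8, and 10 give a − d ≥ -1, d − c ≥ 2, c − e ≥ -6, e − b ≥ 0, b − a ≥ 6.
Adding all 5 inequalities: the left sides telescope to 0, and the right sides sum to (-1) + 2 + (-6) + 0 + 6 = 1. So 0 ≥ 1, which is false.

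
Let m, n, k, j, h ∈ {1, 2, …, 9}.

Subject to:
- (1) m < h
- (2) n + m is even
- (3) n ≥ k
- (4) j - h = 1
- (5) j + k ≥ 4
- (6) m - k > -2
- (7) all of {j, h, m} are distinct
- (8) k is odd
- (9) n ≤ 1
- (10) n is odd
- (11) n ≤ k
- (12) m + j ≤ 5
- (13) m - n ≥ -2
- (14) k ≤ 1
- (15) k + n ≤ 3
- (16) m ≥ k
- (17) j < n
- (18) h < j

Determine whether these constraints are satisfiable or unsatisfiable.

Unsatisfiable

Constraints 1, 11, 16, 17, and 18 give n ≤ k, k ≤ m, m < h, h < j, j < n. Chaining: n ≤ k ≤ m < h < j < n, which forces n < n — impossible.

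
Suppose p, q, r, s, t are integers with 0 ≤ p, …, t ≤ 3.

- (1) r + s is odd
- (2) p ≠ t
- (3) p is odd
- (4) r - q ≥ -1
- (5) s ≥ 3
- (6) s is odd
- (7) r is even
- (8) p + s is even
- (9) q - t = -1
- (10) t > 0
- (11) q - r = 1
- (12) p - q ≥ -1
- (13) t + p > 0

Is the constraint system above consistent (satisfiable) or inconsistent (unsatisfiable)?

Try p = 1, q = 1, r = 0, s = 3, t = 2.
Check constraint 4: r - q = -1; constraint 9: q - t = -1. The remaining constraints are straightforward to verify.

Satisfiable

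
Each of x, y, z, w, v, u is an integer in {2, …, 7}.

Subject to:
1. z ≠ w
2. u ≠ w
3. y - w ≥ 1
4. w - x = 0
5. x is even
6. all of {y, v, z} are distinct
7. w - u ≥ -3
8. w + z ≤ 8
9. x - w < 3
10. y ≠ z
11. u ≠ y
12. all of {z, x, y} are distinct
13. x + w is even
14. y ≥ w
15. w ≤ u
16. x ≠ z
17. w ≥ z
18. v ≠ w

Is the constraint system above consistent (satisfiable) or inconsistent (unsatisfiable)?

Setting (x, y, z, w, v, u) = (4, 5, 3, 4, 6, 7) satisfies everything: constraint 3: y - w = 1; constraint 4: w - x = 0; constraint 7: w - u = -3, and the others follow.

Satisfiable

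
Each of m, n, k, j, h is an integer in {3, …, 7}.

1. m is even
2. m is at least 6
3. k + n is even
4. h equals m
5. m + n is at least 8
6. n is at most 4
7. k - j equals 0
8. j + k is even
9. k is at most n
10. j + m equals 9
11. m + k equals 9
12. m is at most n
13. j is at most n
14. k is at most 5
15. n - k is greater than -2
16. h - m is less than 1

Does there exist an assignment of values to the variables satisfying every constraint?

From constraints 2 and 12: n ≥ m and m ≥ 6, so n ≥ 6. From constraint 6: n ≤ 4. But 4 < 6, so no value of n works.

Unsatisfiable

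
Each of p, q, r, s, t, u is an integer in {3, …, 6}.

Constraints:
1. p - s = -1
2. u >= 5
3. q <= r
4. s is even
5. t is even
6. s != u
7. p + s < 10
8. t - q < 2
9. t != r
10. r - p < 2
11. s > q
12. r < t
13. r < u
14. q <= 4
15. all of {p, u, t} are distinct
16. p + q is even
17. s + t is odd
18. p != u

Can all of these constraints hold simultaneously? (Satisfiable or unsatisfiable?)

Unsatisfiable

Constraint 4 makes s even and constraint 5 makes t even, so s + t must be even. Constraint 17 says s + t is odd — contradiction.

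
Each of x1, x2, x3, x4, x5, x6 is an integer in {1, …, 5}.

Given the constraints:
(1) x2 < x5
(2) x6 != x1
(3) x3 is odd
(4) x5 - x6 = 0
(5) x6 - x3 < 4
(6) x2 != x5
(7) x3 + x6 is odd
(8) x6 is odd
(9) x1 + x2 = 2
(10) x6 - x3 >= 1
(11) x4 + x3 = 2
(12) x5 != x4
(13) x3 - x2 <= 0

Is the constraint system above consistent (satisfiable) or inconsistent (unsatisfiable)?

Unsatisfiable

Constraint 3 makes x3 odd and constraint 8 makes x6 odd, so x3 + x6 must be even. Constraint 7 says x3 + x6 is odd — contradiction.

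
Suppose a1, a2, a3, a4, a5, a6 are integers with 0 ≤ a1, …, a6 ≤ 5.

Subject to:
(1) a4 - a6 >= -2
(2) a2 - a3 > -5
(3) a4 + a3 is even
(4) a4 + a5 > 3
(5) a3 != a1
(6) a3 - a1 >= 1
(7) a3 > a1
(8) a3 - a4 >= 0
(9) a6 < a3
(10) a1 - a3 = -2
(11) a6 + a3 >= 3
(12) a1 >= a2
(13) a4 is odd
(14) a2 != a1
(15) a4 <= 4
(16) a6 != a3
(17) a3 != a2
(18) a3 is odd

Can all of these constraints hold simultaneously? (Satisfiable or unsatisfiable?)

Satisfiable

Try a1 = 1, a2 = 0, a3 = 3, a4 = 1, a5 = 3, a6 = 0.
Check constraint 1: a4 - a6 = 1; constraint 2: a2 - a3 = -3; constraint 4: a4 + a5 = 4. The remaining constraints are straightforward to verify.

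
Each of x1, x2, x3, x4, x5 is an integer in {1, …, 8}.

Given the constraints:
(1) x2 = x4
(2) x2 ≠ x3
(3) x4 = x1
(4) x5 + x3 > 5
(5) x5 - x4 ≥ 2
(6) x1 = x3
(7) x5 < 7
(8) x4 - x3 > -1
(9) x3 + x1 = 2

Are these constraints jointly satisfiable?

From constraints 1, 3, and 6, x2 = x4 = x1 = x3, so x2 = x3. But constraint 2 says x2 ≠ x3. Contradiction.

Unsatisfiable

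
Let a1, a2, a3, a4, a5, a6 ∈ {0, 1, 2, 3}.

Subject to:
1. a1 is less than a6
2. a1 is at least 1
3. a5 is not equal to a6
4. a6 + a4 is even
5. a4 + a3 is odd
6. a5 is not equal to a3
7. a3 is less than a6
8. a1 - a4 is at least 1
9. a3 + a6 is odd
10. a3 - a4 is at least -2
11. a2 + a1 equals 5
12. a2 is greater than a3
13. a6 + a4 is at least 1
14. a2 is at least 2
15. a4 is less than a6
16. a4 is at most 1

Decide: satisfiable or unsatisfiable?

Satisfiable

One satisfying assignment is a1 = 2, a2 = 3, a3 = 2, a4 = 1, a5 = 0, a6 = 3.
For the less obvious constraints — constraint 8: a1 - a4 = 1; constraint 10: a3 - a4 = 1; constraint 11: a2 + a1 = 5 — and the others hold by inspection.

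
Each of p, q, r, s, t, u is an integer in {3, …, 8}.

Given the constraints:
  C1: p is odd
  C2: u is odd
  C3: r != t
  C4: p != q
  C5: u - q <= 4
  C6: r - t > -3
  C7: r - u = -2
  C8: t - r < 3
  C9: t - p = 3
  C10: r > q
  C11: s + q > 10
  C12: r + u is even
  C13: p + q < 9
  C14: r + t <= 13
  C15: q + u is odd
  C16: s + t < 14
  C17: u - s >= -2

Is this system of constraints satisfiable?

Satisfiable

One satisfying assignment is p = 3, q = 4, r = 5, s = 7, t = 6, u = 7.
For the less obvious constraints — constraint 5: u - q = 3; constraint 6: r - t = -1; constraint 7: r - u = -2 — and the others hold by inspection.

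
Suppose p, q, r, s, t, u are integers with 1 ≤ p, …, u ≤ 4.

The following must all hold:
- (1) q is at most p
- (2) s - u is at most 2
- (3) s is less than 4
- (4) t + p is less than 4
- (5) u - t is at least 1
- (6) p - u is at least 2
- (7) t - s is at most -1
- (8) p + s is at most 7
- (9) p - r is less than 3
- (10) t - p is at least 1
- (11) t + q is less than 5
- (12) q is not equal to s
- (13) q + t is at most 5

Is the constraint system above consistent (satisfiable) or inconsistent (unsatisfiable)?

Constraints 2, 6, 7, and 10 give p − u ≥ 2, u − s ≥ -2, s − t ≥ 1, t − p ≥ 1.
Adding all 4 inequalities: the left sides telescope to 0, and the right sides sum to 2 + (-2) + 1 + 1 = 2. So 0 ≥ 2, which is false.

Unsatisfiable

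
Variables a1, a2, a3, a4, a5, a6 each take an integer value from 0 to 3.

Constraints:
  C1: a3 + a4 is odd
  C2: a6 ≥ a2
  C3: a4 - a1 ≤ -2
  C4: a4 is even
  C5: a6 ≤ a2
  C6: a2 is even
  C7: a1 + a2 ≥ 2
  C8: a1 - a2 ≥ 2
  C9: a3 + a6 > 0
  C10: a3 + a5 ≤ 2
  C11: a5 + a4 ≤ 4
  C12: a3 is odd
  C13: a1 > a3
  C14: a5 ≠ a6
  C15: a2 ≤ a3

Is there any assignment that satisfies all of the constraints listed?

The assignment a1 = 3, a2 = 0, a3 = 1, a4 = 0, a5 = 1, a6 = 0 works:
  constraint 3 holds since a4 - a1 = -3.
  constraint 7 holds since a1 + a2 = 3.
The rest check out directly.

Satisfiable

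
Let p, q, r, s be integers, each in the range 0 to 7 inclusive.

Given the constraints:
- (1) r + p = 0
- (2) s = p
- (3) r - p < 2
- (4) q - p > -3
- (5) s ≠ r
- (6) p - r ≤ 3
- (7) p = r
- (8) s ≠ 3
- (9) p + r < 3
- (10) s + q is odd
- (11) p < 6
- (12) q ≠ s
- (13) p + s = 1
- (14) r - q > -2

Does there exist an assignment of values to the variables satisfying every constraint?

Unsatisfiable

From constraints 2 and 7, s = p = r, so s = r. But constraint 5 says s ≠ r. Contradiction.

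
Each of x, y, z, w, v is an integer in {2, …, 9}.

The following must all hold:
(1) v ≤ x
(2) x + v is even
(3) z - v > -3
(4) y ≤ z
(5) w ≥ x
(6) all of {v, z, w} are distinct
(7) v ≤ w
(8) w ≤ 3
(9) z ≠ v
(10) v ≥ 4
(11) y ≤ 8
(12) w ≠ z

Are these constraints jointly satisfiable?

Unsatisfiable

From constraints 1 and 10: x ≥ v and v ≥ 4, so x ≥ 4. From constraints 5 and 8: x ≤ w and w ≤ 3, so x ≤ 3. But 3 < 4, so no value of x works.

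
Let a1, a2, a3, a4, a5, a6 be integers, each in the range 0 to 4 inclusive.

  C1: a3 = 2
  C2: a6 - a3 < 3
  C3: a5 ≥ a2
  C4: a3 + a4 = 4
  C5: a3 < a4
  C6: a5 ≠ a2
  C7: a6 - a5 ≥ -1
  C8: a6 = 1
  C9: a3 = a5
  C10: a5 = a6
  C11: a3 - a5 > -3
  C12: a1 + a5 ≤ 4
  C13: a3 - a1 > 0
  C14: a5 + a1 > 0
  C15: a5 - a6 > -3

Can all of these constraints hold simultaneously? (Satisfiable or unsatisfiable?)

Constraint 1 fixes a3 = 2 and constraint 8 fixes a6 = 1. Constraints 9 and 10 give a3 = a5 = a6, so a3 = a6. But 2 ≠ 1 — contradiction.

Unsatisfiable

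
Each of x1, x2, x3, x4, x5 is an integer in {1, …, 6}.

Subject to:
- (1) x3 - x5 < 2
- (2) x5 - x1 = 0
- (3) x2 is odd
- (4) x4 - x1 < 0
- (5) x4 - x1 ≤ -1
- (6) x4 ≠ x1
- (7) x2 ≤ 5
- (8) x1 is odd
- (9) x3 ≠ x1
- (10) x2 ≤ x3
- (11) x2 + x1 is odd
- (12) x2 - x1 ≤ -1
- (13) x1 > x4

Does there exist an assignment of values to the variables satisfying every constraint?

Constraint 3 makes x2 odd and constraint 8 makes x1 odd, so x2 + x1 must be even. Constraint 11 says x2 + x1 is odd — contradiction.

Unsatisfiable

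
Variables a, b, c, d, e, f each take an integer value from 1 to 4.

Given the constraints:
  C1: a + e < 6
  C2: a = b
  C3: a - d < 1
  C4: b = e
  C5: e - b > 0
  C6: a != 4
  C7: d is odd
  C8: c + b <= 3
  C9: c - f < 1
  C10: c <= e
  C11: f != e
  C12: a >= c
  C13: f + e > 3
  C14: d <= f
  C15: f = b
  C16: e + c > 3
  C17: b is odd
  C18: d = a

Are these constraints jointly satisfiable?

Unsatisfiable

From constraints 4 and 15, f = b = e, so f = e. But constraint 11 says f ≠ e. Contradiction.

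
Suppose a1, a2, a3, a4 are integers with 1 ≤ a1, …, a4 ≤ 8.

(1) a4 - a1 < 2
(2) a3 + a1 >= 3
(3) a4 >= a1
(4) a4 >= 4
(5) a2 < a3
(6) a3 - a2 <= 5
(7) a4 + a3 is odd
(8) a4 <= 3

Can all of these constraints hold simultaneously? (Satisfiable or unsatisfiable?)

Unsatisfiable

From constraint 4: a4 ≥ 4. From constraint 8: a4 ≤ 3. But 3 < 4, so no value of a4 works.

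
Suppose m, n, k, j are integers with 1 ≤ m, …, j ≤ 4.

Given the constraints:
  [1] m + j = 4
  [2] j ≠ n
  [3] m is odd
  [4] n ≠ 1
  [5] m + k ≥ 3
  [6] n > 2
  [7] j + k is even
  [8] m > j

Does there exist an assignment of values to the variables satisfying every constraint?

Satisfiable

One satisfying assignment is m = 3, n = 4, k = 1, j = 1.
For the less obvious constraints — constraint 1: m + j = 4; constraint 3: m = 3 is odd; constraint 5: m + k = 4 — and the others hold by inspection.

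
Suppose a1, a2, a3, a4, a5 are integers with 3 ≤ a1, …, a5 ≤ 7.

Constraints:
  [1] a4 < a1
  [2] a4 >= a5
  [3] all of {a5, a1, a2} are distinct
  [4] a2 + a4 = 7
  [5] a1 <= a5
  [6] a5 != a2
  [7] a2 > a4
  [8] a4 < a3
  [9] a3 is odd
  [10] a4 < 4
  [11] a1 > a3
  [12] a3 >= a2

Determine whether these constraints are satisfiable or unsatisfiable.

Constraints 2, 5, 7, 11, and 12 give a2 ≤ a3, a3 < a1, a1 ≤ a5, a5 ≤ a4, a4 < a2. Chaining: a2 ≤ a3 < a1 ≤ a5 ≤ a4 < a2, which forces a2 < a2 — impossible.

Unsatisfiable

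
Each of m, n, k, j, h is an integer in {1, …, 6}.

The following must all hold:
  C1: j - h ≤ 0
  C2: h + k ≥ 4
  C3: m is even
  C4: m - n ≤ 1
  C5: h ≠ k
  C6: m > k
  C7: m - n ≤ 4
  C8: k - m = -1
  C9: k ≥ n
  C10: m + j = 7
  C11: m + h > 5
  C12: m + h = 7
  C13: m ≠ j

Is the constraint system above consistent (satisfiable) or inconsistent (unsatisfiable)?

Satisfiable

The assignment m = 2, n = 1, k = 1, j = 5, h = 5 works:
  constraint 1 holds since j - h = 0.
  constraint 2 holds since h + k = 6.
  constraint 4 holds since m - n = 1.
The rest check out directly.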